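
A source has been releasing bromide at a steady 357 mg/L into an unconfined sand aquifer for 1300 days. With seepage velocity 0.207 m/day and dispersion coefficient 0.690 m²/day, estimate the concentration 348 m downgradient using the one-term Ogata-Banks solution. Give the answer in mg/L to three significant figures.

For a continuous step input, C/C₀ ≈ ½·erfc((x−vt)/(2√(Dt))).
vt = 0.207 × 1300 = 269.1 m and 2√(Dt) = 2√(0.690 × 1300) = 59.90 m.
Argument (x−vt)/(2√(Dt)) = (348 − 269.1)/59.90 = 1.317; ½·erfc(1.317) = 0.03126.
C = 357 × 0.03126 = 11.2 mg/L.

11.2 mg/L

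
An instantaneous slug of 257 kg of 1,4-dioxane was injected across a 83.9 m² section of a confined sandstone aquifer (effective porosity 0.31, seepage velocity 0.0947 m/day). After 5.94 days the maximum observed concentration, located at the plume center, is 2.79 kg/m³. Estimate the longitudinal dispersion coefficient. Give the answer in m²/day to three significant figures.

0.168 m²/day

At the plume center C_max = M/(n_e·A·√(4πDt)), so D = M²/(4πt·(n_e·A·C_max)²).
n_e·A·C_max = 0.31 × 83.9 × 2.79 = 72.57 kg/m.
D = 257²/(4π × 5.94 × 72.57²) = 0.168 m²/day.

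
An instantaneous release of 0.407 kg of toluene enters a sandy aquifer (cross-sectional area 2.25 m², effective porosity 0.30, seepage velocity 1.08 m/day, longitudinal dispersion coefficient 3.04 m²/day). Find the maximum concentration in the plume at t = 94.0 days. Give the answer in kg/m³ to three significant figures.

0.0101 kg/m³

The peak of an instantaneous 1D plume sits at x = vt; there the Gaussian factor is 1 and C_max = M/(n_e·A·√(4πDt)), where n_e·A is the pore area the mass is dissolved in.
√(4πDt) = √(4π × 3.04 × 94.0) = 59.92 m, so C_max = 0.407/(0.30 × 2.25 × 59.92) = 0.0101 kg/m³.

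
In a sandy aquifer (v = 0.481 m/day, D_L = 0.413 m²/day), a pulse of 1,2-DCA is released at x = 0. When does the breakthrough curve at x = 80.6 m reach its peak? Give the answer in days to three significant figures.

For the 1D instantaneous-source solution, setting ∂C/∂t = 0 at fixed x gives v²t² + 2Dt − x² = 0, so t = (√(D² + v²x²) − D)/v².
√(D² + v²x²) = √(0.413² + 0.481² × 80.6²) = 38.77; v² = 0.231361.
t = (38.77 − 0.413)/0.231361 = 166 days (vs. the pure-advection estimate x/v = 168 d).

166 days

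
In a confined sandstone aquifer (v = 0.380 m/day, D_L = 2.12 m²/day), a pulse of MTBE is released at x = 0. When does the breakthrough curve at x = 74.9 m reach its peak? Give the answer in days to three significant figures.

183 days

For the 1D instantaneous-source solution, setting ∂C/∂t = 0 at fixed x gives v²t² + 2Dt − x² = 0, so t = (√(D² + v²x²) − D)/v².
√(D² + v²x²) = √(2.12² + 0.380² × 74.9²) = 28.54; v² = 0.1444.
t = (28.54 − 2.12)/0.1444 = 183 days (vs. the pure-advection estimate x/v = 197 d).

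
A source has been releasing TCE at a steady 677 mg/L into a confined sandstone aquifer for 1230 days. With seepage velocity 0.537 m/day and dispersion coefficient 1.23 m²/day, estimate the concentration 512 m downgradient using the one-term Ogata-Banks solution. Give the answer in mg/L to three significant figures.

675 mg/L

For a continuous step input, C/C₀ ≈ ½·erfc((x−vt)/(2√(Dt))).
vt = 0.537 × 1230 = 660.51 m and 2√(Dt) = 2√(1.23 × 1230) = 77.79 m.
Argument (x−vt)/(2√(Dt)) = (512 − 660.51)/77.79 = -1.909; ½·erfc(-1.909) = 0.9965.
C = 677 × 0.9965 = 675 mg/L.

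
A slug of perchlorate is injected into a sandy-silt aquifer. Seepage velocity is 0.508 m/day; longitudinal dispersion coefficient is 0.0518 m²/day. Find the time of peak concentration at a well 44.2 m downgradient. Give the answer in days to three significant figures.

86.8 days

For the 1D instantaneous-source solution, setting ∂C/∂t = 0 at fixed x gives v²t² + 2Dt − x² = 0, so t = (√(D² + v²x²) − D)/v².
√(D² + v²x²) = √(0.0518² + 0.508² × 44.2²) = 22.45; v² = 0.258064.
t = (22.45 − 0.0518)/0.258064 = 86.8 days (vs. the pure-advection estimate x/v = 87.0 d).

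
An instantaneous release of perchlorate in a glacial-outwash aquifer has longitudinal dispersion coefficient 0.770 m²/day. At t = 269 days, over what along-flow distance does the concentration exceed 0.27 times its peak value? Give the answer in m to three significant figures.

The plume is Gaussian with σ = √(2Dt) = √(2 × 0.770 × 269) = 20.35 m.
C/C_peak = exp(−Δx²/(2σ²)) = 0.27 ⇒ Δx = σ·√(−2 ln 0.27) = 20.35 × 1.618 = 32.93 m.
Width = 2Δx = 65.9 m.

65.9 m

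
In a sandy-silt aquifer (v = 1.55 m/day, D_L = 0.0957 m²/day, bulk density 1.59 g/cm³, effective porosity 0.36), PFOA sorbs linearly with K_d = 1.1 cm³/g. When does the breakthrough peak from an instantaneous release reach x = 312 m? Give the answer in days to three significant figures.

Retardation factor R = 1 + ρ_b·K_d/n = 1 + 1.59 × 1.1/0.36 = 5.858.
Sorption retards both mechanisms: v_R = v/R = 0.2646 m/day, D_R = D/R = 0.01634 m²/day.
Peak time from v_R²t² + 2D_R t − x² = 0: t = (√(D_R² + v_R²x²) − D_R)/v_R².
√(D_R² + v_R²x²) = √(0.01634² + 0.2646² × 312²) = 82.56; v_R² = 0.07001.
t = (82.56 − 0.01634)/0.07001 = 1180 days.

1180 days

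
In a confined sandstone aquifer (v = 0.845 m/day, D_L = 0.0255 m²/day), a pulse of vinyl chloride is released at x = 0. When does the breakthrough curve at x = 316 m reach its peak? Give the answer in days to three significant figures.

For the 1D instantaneous-source solution, setting ∂C/∂t = 0 at fixed x gives v²t² + 2Dt − x² = 0, so t = (√(D² + v²x²) − D)/v².
√(D² + v²x²) = √(0.0255² + 0.845² × 316²) = 267.0; v² = 0.714025.
t = (267.0 − 0.0255)/0.714025 = 374 days (vs. the pure-advection estimate x/v = 374 d).

374 days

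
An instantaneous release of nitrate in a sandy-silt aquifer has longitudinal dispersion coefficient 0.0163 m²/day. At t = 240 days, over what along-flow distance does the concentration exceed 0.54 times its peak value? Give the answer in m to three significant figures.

The plume is Gaussian with σ = √(2Dt) = √(2 × 0.0163 × 240) = 2.797 m.
C/C_peak = exp(−Δx²/(2σ²)) = 0.54 ⇒ Δx = σ·√(−2 ln 0.54) = 2.797 × 1.110 = 3.105 m.
Width = 2Δx = 6.21 m.

6.21 m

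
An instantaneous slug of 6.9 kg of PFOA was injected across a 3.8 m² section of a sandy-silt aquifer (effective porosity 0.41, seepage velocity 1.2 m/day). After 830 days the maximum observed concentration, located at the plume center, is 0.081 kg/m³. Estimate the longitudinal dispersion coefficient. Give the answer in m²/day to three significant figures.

At the plume center C_max = M/(n_e·A·√(4πDt)), so D = M²/(4πt·(n_e·A·C_max)²).
n_e·A·C_max = 0.41 × 3.8 × 0.081 = 0.1262 kg/m.
D = 6.9²/(4π × 830 × 0.1262²) = 0.287 m²/day.

0.287 m²/day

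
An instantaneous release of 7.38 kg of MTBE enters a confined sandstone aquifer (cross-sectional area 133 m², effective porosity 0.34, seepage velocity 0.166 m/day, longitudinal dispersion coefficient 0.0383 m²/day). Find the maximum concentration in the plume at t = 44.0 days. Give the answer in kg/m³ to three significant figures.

0.0355 kg/m³

The peak of an instantaneous 1D plume sits at x = vt; there the Gaussian factor is 1 and C_max = M/(n_e·A·√(4πDt)), where n_e·A is the pore area the mass is dissolved in.
√(4πDt) = √(4π × 0.0383 × 44.0) = 4.602 m, so C_max = 7.38/(0.34 × 133 × 4.602) = 0.0355 kg/m³.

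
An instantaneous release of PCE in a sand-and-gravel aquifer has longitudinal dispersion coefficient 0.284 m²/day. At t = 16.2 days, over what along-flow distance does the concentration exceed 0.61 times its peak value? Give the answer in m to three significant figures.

6.03 m

The plume is Gaussian with σ = √(2Dt) = √(2 × 0.284 × 16.2) = 3.033 m.
C/C_peak = exp(−Δx²/(2σ²)) = 0.61 ⇒ Δx = σ·√(−2 ln 0.61) = 3.033 × 0.9943 = 3.016 m.
Width = 2Δx = 6.03 m.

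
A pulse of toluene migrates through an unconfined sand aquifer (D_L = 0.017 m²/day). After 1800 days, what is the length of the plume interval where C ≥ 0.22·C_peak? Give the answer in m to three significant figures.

The plume is Gaussian with σ = √(2Dt) = √(2 × 0.017 × 1800) = 7.823 m.
C/C_peak = exp(−Δx²/(2σ²)) = 0.22 ⇒ Δx = σ·√(−2 ln 0.22) = 7.823 × 1.740 = 13.61 m.
Width = 2Δx = 27.2 m.

27.2 m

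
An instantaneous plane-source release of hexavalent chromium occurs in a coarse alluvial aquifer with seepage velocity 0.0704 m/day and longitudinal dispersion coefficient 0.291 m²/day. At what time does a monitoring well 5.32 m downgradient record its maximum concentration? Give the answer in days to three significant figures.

For the 1D instantaneous-source solution, setting ∂C/∂t = 0 at fixed x gives v²t² + 2Dt − x² = 0, so t = (√(D² + v²x²) − D)/v².
√(D² + v²x²) = √(0.291² + 0.0704² × 5.32²) = 0.4743; v² = 0.00495616.
t = (0.4743 − 0.291)/0.00495616 = 37.0 days (vs. the pure-advection estimate x/v = 75.6 d).

37.0 days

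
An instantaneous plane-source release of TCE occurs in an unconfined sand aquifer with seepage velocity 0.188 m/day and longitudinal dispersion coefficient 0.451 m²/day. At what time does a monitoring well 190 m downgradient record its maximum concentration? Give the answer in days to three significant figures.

For the 1D instantaneous-source solution, setting ∂C/∂t = 0 at fixed x gives v²t² + 2Dt − x² = 0, so t = (√(D² + v²x²) − D)/v².
√(D² + v²x²) = √(0.451² + 0.188² × 190²) = 35.72; v² = 0.035344.
t = (35.72 − 0.451)/0.035344 = 998 days (vs. the pure-advection estimate x/v = 1010 d).

998 days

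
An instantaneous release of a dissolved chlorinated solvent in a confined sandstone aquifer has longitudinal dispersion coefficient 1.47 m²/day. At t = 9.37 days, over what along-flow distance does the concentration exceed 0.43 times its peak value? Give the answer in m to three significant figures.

The plume is Gaussian with σ = √(2Dt) = √(2 × 1.47 × 9.37) = 5.249 m.
C/C_peak = exp(−Δx²/(2σ²)) = 0.43 ⇒ Δx = σ·√(−2 ln 0.43) = 5.249 × 1.299 = 6.818 m.
Width = 2Δx = 13.6 m.

13.6 m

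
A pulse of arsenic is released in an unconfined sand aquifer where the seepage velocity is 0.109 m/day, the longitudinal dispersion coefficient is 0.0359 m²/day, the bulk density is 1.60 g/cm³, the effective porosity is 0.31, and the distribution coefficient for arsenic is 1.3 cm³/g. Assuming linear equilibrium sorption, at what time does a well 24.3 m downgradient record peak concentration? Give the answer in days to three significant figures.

1700 days

Retardation factor R = 1 + ρ_b·K_d/n = 1 + 1.60 × 1.3/0.31 = 7.710.
Sorption retards both mechanisms: v_R = v/R = 0.01414 m/day, D_R = D/R = 0.004656 m²/day.
Peak time from v_R²t² + 2D_R t − x² = 0: t = (√(D_R² + v_R²x²) − D_R)/v_R².
√(D_R² + v_R²x²) = √(0.004656² + 0.01414² × 24.3²) = 0.3436; v_R² = 0.0001999.
t = (0.3436 − 0.004656)/0.0001999 = 1700 days.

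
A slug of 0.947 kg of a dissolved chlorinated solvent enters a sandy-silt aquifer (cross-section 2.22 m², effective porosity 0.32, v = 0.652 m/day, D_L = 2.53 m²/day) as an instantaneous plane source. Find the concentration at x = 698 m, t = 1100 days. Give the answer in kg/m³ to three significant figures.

0.00690 kg/m³

For an instantaneous plane source, C(x,t) = M/(n_e·A·√(4πDt)) · exp(−(x−vt)²/(4Dt)), with n_e·A the pore (flow) area.
Plume center vt = 0.652 × 1100 = 717.2 m, so the well at 698 m is 19.2 m upgradient of the peak.
√(4πDt) = 187.0 m, giving peak height M/(n_e·A·√(4πDt)) = 0.947/(0.32 × 2.22 × 187.0) = 0.007129 kg/m³.
(x−vt)²/(4Dt) = (-19.2)²/(4 × 2.53 × 1100) = 0.03312; exp(−0.03312) = 0.9674.
C = 0.007129 × 0.9674 = 0.00690 kg/m³.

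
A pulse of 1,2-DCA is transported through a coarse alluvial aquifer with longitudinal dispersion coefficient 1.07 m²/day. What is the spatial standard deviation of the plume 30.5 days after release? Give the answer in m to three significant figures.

Dispersive spreading gives a Gaussian with σ² = 2Dt; advection only shifts the center.
σ = √(2 × 1.07 × 30.5) = 8.08 m.

8.08 m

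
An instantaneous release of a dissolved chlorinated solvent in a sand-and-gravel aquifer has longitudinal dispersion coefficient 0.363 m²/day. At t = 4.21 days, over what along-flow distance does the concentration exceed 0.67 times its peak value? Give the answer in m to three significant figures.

3.13 m

The plume is Gaussian with σ = √(2Dt) = √(2 × 0.363 × 4.21) = 1.748 m.
C/C_peak = exp(−Δx²/(2σ²)) = 0.67 ⇒ Δx = σ·√(−2 ln 0.67) = 1.748 × 0.8950 = 1.564 m.
Width = 2Δx = 3.13 m.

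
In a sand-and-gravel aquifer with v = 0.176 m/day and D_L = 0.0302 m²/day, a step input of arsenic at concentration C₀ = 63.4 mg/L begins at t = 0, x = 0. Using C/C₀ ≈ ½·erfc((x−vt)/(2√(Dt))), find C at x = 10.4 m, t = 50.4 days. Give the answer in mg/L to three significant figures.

12.1 mg/L

For a continuous step input, C/C₀ ≈ ½·erfc((x−vt)/(2√(Dt))).
vt = 0.176 × 50.4 = 8.8704 m and 2√(Dt) = 2√(0.0302 × 50.4) = 2.467 m.
Argument (x−vt)/(2√(Dt)) = (10.4 − 8.8704)/2.467 = 0.6200; ½·erfc(0.6200) = 0.1903.
C = 63.4 × 0.1903 = 12.1 mg/L.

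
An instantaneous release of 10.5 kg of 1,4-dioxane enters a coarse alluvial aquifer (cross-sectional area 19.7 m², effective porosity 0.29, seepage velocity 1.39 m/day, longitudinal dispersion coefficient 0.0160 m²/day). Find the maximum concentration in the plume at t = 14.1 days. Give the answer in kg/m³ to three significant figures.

The peak of an instantaneous 1D plume sits at x = vt; there the Gaussian factor is 1 and C_max = M/(n_e·A·√(4πDt)), where n_e·A is the pore area the mass is dissolved in.
√(4πDt) = √(4π × 0.0160 × 14.1) = 1.684 m, so C_max = 10.5/(0.29 × 19.7 × 1.684) = 1.09 kg/m³.

1.09 kg/m³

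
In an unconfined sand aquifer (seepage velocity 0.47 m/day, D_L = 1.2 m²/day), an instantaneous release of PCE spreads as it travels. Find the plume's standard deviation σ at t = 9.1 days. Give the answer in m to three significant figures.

Dispersive spreading gives a Gaussian with σ² = 2Dt; advection only shifts the center.
σ = √(2 × 1.2 × 9.1) = 4.67 m.

4.67 m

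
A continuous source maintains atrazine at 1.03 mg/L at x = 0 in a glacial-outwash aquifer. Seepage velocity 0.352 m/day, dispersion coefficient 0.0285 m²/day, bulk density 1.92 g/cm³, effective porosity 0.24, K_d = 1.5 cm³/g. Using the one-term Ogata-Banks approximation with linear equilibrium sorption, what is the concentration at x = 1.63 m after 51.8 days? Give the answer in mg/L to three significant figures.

Retardation factor R = 1 + ρ_b·K_d/n = 1 + 1.92 × 1.5/0.24 = 13.00.
Sorption retards both mechanisms: v_R = v/R = 0.02708 m/day, D_R = D/R = 0.002192 m²/day.
v_R·t = 0.02708 × 51.8 = 1.402744 m; 2√(D_R t) = 0.6739 m; argument = (1.63 − 1.402744)/0.6739 = 0.3372.
C = C₀ × ½·erfc(0.3372) = 1.03 × 0.3167 = 0.326 mg/L.

0.326 mg/L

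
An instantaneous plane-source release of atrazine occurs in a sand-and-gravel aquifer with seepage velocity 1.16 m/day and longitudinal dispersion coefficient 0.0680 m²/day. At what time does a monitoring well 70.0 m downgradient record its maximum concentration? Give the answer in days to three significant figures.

For the 1D instantaneous-source solution, setting ∂C/∂t = 0 at fixed x gives v²t² + 2Dt − x² = 0, so t = (√(D² + v²x²) − D)/v².
√(D² + v²x²) = √(0.0680² + 1.16² × 70.0²) = 81.20; v² = 1.3456.
t = (81.20 − 0.0680)/1.3456 = 60.3 days (vs. the pure-advection estimate x/v = 60.3 d).

60.3 days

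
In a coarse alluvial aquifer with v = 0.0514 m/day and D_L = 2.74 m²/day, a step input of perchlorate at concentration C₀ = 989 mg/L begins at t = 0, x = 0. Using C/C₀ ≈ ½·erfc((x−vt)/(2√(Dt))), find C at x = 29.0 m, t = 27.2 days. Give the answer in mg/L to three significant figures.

11.8 mg/L

For a continuous step input, C/C₀ ≈ ½·erfc((x−vt)/(2√(Dt))).
vt = 0.0514 × 27.2 = 1.39808 m and 2√(Dt) = 2√(2.74 × 27.2) = 17.27 m.
Argument (x−vt)/(2√(Dt)) = (29.0 − 1.39808)/17.27 = 1.598; ½·erfc(1.598) = 0.01191.
C = 989 × 0.01191 = 11.8 mg/L.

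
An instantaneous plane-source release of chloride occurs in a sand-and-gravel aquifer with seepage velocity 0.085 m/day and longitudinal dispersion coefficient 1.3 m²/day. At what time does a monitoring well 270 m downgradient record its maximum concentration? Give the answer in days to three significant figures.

For the 1D instantaneous-source solution, setting ∂C/∂t = 0 at fixed x gives v²t² + 2Dt − x² = 0, so t = (√(D² + v²x²) − D)/v².
√(D² + v²x²) = √(1.3² + 0.085² × 270²) = 22.99; v² = 0.007225.
t = (22.99 − 1.3)/0.007225 = 3000 days (vs. the pure-advection estimate x/v = 3180 d).

3000 days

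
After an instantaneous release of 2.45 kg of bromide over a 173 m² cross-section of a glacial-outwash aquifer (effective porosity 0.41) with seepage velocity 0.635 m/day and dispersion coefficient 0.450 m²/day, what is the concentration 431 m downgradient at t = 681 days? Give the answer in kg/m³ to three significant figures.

For an instantaneous plane source, C(x,t) = M/(n_e·A·√(4πDt)) · exp(−(x−vt)²/(4Dt)), with n_e·A the pore (flow) area.
Plume center vt = 0.635 × 681 = 432.435 m, so the well at 431 m is 1.435 m upgradient of the peak.
√(4πDt) = 62.06 m, giving peak height M/(n_e·A·√(4πDt)) = 2.45/(0.41 × 173 × 62.06) = 0.0005566 kg/m³.
(x−vt)²/(4Dt) = (-1.435)²/(4 × 0.450 × 681) = 0.001680; exp(−0.001680) = 0.9983.
C = 0.0005566 × 0.9983 = 0.000556 kg/m³.

0.000556 kg/m³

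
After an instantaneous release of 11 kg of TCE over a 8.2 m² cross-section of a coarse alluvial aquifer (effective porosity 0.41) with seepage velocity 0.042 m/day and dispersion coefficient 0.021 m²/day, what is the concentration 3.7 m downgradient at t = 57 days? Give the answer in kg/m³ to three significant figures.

0.591 kg/m³

For an instantaneous plane source, C(x,t) = M/(n_e·A·√(4πDt)) · exp(−(x−vt)²/(4Dt)), with n_e·A the pore (flow) area.
Plume center vt = 0.042 × 57 = 2.394 m, so the well at 3.7 m is 1.306 m downgradient of the peak.
√(4πDt) = 3.878 m, giving peak height M/(n_e·A·√(4πDt)) = 11/(0.41 × 8.2 × 3.878) = 0.8437 kg/m³.
(x−vt)²/(4Dt) = (1.306)²/(4 × 0.021 × 57) = 0.3562; exp(−0.3562) = 0.7003.
C = 0.8437 × 0.7003 = 0.591 kg/m³.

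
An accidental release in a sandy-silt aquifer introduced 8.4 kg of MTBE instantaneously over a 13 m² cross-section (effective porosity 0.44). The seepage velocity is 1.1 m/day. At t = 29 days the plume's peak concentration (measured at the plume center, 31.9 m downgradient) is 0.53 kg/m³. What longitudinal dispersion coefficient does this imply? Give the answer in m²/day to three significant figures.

At the plume center C_max = M/(n_e·A·√(4πDt)), so D = M²/(4πt·(n_e·A·C_max)²).
n_e·A·C_max = 0.44 × 13 × 0.53 = 3.032 kg/m.
D = 8.4²/(4π × 29 × 3.032²) = 0.0211 m²/day.

0.0211 m²/day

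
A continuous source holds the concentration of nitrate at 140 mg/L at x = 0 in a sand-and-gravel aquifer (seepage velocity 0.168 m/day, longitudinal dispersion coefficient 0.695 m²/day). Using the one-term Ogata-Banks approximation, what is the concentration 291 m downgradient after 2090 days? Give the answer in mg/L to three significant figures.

121 mg/L

For a continuous step input, C/C₀ ≈ ½·erfc((x−vt)/(2√(Dt))).
vt = 0.168 × 2090 = 351.12 m and 2√(Dt) = 2√(0.695 × 2090) = 76.22 m.
Argument (x−vt)/(2√(Dt)) = (291 − 351.12)/76.22 = -0.7888; ½·erfc(-0.7888) = 0.8677.
C = 140 × 0.8677 = 121 mg/L.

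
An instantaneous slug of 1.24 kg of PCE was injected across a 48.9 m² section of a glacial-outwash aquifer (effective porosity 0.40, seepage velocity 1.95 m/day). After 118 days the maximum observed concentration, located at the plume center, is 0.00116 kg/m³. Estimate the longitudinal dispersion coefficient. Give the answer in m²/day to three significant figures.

2.01 m²/day

At the plume center C_max = M/(n_e·A·√(4πDt)), so D = M²/(4πt·(n_e·A·C_max)²).
n_e·A·C_max = 0.40 × 48.9 × 0.00116 = 0.02269 kg/m.
D = 1.24²/(4π × 118 × 0.02269²) = 2.01 m²/day.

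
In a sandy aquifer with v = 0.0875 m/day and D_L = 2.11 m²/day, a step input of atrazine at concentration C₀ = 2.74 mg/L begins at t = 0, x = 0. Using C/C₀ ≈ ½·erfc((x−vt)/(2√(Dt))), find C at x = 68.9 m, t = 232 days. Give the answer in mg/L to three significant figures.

For a continuous step input, C/C₀ ≈ ½·erfc((x−vt)/(2√(Dt))).
vt = 0.0875 × 232 = 20.3 m and 2√(Dt) = 2√(2.11 × 232) = 44.25 m.
Argument (x−vt)/(2√(Dt)) = (68.9 − 20.3)/44.25 = 1.098; ½·erfc(1.098) = 0.06023.
C = 2.74 × 0.06023 = 0.165 mg/L.

0.165 mg/L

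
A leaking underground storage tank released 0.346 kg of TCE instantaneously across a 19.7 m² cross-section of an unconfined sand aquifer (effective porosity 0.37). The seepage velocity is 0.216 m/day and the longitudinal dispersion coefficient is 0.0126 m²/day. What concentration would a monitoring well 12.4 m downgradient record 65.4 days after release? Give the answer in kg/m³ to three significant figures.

For an instantaneous plane source, C(x,t) = M/(n_e·A·√(4πDt)) · exp(−(x−vt)²/(4Dt)), with n_e·A the pore (flow) area.
Plume center vt = 0.216 × 65.4 = 14.1264 m, so the well at 12.4 m is 1.7264 m upgradient of the peak.
√(4πDt) = 3.218 m, giving peak height M/(n_e·A·√(4πDt)) = 0.346/(0.37 × 19.7 × 3.218) = 0.01475 kg/m³.
(x−vt)²/(4Dt) = (-1.7264)²/(4 × 0.0126 × 65.4) = 0.9042; exp(−0.9042) = 0.4049.
C = 0.01475 × 0.4049 = 0.00597 kg/m³.

0.00597 kg/m³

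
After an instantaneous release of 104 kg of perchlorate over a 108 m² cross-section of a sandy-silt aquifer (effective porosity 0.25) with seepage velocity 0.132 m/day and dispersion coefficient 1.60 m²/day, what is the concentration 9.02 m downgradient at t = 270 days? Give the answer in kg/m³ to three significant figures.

0.0347 kg/m³

For an instantaneous plane source, C(x,t) = M/(n_e·A·√(4πDt)) · exp(−(x−vt)²/(4Dt)), with n_e·A the pore (flow) area.
Plume center vt = 0.132 × 270 = 35.64 m, so the well at 9.02 m is 26.62 m upgradient of the peak.
√(4πDt) = 73.68 m, giving peak height M/(n_e·A·√(4πDt)) = 104/(0.25 × 108 × 73.68) = 0.05228 kg/m³.
(x−vt)²/(4Dt) = (-26.62)²/(4 × 1.60 × 270) = 0.4101; exp(−0.4101) = 0.6636.
C = 0.05228 × 0.6636 = 0.0347 kg/m³.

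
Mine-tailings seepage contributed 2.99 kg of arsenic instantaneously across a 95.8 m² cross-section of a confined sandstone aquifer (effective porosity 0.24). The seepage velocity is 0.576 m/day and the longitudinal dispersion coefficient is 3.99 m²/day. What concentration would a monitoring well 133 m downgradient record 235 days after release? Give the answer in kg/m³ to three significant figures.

0.00120 kg/m³

For an instantaneous plane source, C(x,t) = M/(n_e·A·√(4πDt)) · exp(−(x−vt)²/(4Dt)), with n_e·A the pore (flow) area.
Plume center vt = 0.576 × 235 = 135.36 m, so the well at 133 m is 2.36 m upgradient of the peak.
√(4πDt) = 108.5 m, giving peak height M/(n_e·A·√(4πDt)) = 2.99/(0.24 × 95.8 × 108.5) = 0.001199 kg/m³.
(x−vt)²/(4Dt) = (-2.36)²/(4 × 3.99 × 235) = 0.001485; exp(−0.001485) = 0.9985.
C = 0.001199 × 0.9985 = 0.00120 kg/m³.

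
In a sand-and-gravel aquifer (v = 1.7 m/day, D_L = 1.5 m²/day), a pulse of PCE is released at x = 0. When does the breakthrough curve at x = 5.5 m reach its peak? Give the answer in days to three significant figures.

2.76 days

For the 1D instantaneous-source solution, setting ∂C/∂t = 0 at fixed x gives v²t² + 2Dt − x² = 0, so t = (√(D² + v²x²) − D)/v².
√(D² + v²x²) = √(1.5² + 1.7² × 5.5²) = 9.470; v² = 2.89.
t = (9.470 − 1.5)/2.89 = 2.76 days (vs. the pure-advection estimate x/v = 3.24 d).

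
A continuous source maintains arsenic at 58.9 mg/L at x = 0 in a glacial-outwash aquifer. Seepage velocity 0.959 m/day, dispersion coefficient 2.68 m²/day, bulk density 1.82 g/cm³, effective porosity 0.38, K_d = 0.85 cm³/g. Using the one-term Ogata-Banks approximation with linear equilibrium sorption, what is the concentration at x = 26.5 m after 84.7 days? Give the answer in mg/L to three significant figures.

7.89 mg/L

Retardation factor R = 1 + ρ_b·K_d/n = 1 + 1.82 × 0.85/0.38 = 5.071.
Sorption retards both mechanisms: v_R = v/R = 0.1891 m/day, D_R = D/R = 0.5285 m²/day.
v_R·t = 0.1891 × 84.7 = 16.01677 m; 2√(D_R t) = 13.38 m; argument = (26.5 − 16.01677)/13.38 = 0.7835.
C = C₀ × ½·erfc(0.7835) = 58.9 × 0.1339 = 7.89 mg/L.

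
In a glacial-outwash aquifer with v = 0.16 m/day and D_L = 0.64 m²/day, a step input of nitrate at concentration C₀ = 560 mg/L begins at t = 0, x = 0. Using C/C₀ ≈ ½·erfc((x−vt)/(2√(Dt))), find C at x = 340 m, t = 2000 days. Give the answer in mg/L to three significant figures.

For a continuous step input, C/C₀ ≈ ½·erfc((x−vt)/(2√(Dt))).
vt = 0.16 × 2000 = 320 m and 2√(Dt) = 2√(0.64 × 2000) = 71.55 m.
Argument (x−vt)/(2√(Dt)) = (340 − 320)/71.55 = 0.2795; ½·erfc(0.2795) = 0.3463.
C = 560 × 0.3463 = 194 mg/L.

194 mg/L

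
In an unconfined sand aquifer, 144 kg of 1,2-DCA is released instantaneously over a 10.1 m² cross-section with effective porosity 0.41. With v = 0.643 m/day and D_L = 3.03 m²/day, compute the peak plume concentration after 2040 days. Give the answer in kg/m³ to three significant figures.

0.125 kg/m³

The peak of an instantaneous 1D plume sits at x = vt; there the Gaussian factor is 1 and C_max = M/(n_e·A·√(4πDt)), where n_e·A is the pore area the mass is dissolved in.
√(4πDt) = √(4π × 3.03 × 2040) = 278.7 m, so C_max = 144/(0.41 × 10.1 × 278.7) = 0.125 kg/m³.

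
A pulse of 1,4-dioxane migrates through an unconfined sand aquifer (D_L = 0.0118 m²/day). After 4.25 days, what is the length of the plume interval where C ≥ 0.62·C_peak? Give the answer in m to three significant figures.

0.619 m

The plume is Gaussian with σ = √(2Dt) = √(2 × 0.0118 × 4.25) = 0.3167 m.
C/C_peak = exp(−Δx²/(2σ²)) = 0.62 ⇒ Δx = σ·√(−2 ln 0.62) = 0.3167 × 0.9778 = 0.3097 m.
Width = 2Δx = 0.619 m.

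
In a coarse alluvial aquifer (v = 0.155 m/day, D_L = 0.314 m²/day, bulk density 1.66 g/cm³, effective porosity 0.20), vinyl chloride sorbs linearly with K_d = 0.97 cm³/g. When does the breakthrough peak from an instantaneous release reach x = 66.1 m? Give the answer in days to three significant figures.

Retardation factor R = 1 + ρ_b·K_d/n = 1 + 1.66 × 0.97/0.20 = 9.051.
Sorption retards both mechanisms: v_R = v/R = 0.01713 m/day, D_R = D/R = 0.03469 m²/day.
Peak time from v_R²t² + 2D_R t − x² = 0: t = (√(D_R² + v_R²x²) − D_R)/v_R².
√(D_R² + v_R²x²) = √(0.03469² + 0.01713² × 66.1²) = 1.133; v_R² = 0.0002934.
t = (1.133 − 0.03469)/0.0002934 = 3740 days.

3740 days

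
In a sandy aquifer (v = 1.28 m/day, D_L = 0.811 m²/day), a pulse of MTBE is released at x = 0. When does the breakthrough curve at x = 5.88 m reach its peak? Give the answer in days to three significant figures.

For the 1D instantaneous-source solution, setting ∂C/∂t = 0 at fixed x gives v²t² + 2Dt − x² = 0, so t = (√(D² + v²x²) − D)/v².
√(D² + v²x²) = √(0.811² + 1.28² × 5.88²) = 7.570; v² = 1.6384.
t = (7.570 − 0.811)/1.6384 = 4.13 days (vs. the pure-advection estimate x/v = 4.59 d).

4.13 days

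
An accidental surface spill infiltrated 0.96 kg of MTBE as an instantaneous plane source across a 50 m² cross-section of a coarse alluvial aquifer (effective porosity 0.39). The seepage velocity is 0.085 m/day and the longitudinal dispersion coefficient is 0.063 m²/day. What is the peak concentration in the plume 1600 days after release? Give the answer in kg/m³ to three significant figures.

0.00138 kg/m³

The peak of an instantaneous 1D plume sits at x = vt; there the Gaussian factor is 1 and C_max = M/(n_e·A·√(4πDt)), where n_e·A is the pore area the mass is dissolved in.
√(4πDt) = √(4π × 0.063 × 1600) = 35.59 m, so C_max = 0.96/(0.39 × 50 × 35.59) = 0.00138 kg/m³.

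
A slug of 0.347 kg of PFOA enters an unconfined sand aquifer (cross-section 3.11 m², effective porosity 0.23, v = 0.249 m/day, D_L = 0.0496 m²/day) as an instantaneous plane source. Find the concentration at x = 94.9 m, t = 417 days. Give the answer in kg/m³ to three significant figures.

0.0115 kg/m³

For an instantaneous plane source, C(x,t) = M/(n_e·A·√(4πDt)) · exp(−(x−vt)²/(4Dt)), with n_e·A the pore (flow) area.
Plume center vt = 0.249 × 417 = 103.833 m, so the well at 94.9 m is 8.933 m upgradient of the peak.
√(4πDt) = 16.12 m, giving peak height M/(n_e·A·√(4πDt)) = 0.347/(0.23 × 3.11 × 16.12) = 0.03009 kg/m³.
(x−vt)²/(4Dt) = (-8.933)²/(4 × 0.0496 × 417) = 0.9645; exp(−0.9645) = 0.3812.
C = 0.03009 × 0.3812 = 0.0115 kg/m³.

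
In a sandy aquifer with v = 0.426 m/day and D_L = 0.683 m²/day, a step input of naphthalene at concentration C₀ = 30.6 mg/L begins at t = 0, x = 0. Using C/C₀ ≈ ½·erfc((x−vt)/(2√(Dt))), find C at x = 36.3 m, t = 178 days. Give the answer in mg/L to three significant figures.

30.4 mg/L

For a continuous step input, C/C₀ ≈ ½·erfc((x−vt)/(2√(Dt))).
vt = 0.426 × 178 = 75.828 m and 2√(Dt) = 2√(0.683 × 178) = 22.05 m.
Argument (x−vt)/(2√(Dt)) = (36.3 − 75.828)/22.05 = -1.793; ½·erfc(-1.793) = 0.9944.
C = 30.6 × 0.9944 = 30.4 mg/L.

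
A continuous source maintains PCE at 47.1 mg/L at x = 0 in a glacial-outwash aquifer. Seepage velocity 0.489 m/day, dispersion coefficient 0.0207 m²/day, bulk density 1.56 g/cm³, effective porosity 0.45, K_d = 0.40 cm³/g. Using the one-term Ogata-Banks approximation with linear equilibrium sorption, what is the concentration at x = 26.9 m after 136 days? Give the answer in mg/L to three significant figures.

34.6 mg/L

Retardation factor R = 1 + ρ_b·K_d/n = 1 + 1.56 × 0.40/0.45 = 2.387.
Sorption retards both mechanisms: v_R = v/R = 0.2049 m/day, D_R = D/R = 0.008672 m²/day.
v_R·t = 0.2049 × 136 = 27.8664 m; 2√(D_R t) = 2.172 m; argument = (26.9 − 27.8664)/2.172 = -0.4449.
C = C₀ × ½·erfc(-0.4449) = 47.1 × 0.7354 = 34.6 mg/L.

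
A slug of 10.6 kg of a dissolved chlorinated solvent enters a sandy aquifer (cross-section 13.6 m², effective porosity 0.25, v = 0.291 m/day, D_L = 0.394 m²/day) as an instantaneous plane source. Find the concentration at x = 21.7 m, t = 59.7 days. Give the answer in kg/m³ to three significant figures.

For an instantaneous plane source, C(x,t) = M/(n_e·A·√(4πDt)) · exp(−(x−vt)²/(4Dt)), with n_e·A the pore (flow) area.
Plume center vt = 0.291 × 59.7 = 17.3727 m, so the well at 21.7 m is 4.3273 m downgradient of the peak.
√(4πDt) = 17.19 m, giving peak height M/(n_e·A·√(4πDt)) = 10.6/(0.25 × 13.6 × 17.19) = 0.1814 kg/m³.
(x−vt)²/(4Dt) = (4.3273)²/(4 × 0.394 × 59.7) = 0.1990; exp(−0.1990) = 0.8195.
C = 0.1814 × 0.8195 = 0.149 kg/m³.

0.149 kg/m³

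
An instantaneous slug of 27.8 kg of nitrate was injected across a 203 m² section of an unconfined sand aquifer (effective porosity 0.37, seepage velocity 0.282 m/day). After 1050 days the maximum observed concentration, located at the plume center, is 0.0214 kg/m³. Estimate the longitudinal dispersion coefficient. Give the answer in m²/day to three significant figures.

At the plume center C_max = M/(n_e·A·√(4πDt)), so D = M²/(4πt·(n_e·A·C_max)²).
n_e·A·C_max = 0.37 × 203 × 0.0214 = 1.607 kg/m.
D = 27.8²/(4π × 1050 × 1.607²) = 0.0227 m²/day.

0.0227 m²/day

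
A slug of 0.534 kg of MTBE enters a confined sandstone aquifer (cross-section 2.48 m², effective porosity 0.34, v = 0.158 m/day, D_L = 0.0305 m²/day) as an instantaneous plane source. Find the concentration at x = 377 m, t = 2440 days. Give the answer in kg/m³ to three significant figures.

For an instantaneous plane source, C(x,t) = M/(n_e·A·√(4πDt)) · exp(−(x−vt)²/(4Dt)), with n_e·A the pore (flow) area.
Plume center vt = 0.158 × 2440 = 385.52 m, so the well at 377 m is 8.52 m upgradient of the peak.
√(4πDt) = 30.58 m, giving peak height M/(n_e·A·√(4πDt)) = 0.534/(0.34 × 2.48 × 30.58) = 0.02071 kg/m³.
(x−vt)²/(4Dt) = (-8.52)²/(4 × 0.0305 × 2440) = 0.2439; exp(−0.2439) = 0.7836.
C = 0.02071 × 0.7836 = 0.0162 kg/m³.

0.0162 kg/m³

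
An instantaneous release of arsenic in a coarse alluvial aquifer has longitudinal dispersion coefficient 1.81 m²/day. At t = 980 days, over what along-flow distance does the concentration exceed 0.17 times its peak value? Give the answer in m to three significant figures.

224 m

The plume is Gaussian with σ = √(2Dt) = √(2 × 1.81 × 980) = 59.56 m.
C/C_peak = exp(−Δx²/(2σ²)) = 0.17 ⇒ Δx = σ·√(−2 ln 0.17) = 59.56 × 1.883 = 112.2 m.
Width = 2Δx = 224 m.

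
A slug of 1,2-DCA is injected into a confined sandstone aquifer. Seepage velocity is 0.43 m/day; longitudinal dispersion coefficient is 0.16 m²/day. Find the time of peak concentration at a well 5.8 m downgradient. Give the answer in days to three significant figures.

12.7 days

For the 1D instantaneous-source solution, setting ∂C/∂t = 0 at fixed x gives v²t² + 2Dt − x² = 0, so t = (√(D² + v²x²) − D)/v².
√(D² + v²x²) = √(0.16² + 0.43² × 5.8²) = 2.499; v² = 0.1849.
t = (2.499 − 0.16)/0.1849 = 12.7 days (vs. the pure-advection estimate x/v = 13.5 d).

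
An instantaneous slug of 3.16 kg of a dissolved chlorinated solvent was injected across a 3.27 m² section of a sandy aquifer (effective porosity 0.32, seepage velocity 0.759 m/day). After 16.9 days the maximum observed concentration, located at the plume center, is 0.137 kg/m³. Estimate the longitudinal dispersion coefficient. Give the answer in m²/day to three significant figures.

At the plume center C_max = M/(n_e·A·√(4πDt)), so D = M²/(4πt·(n_e·A·C_max)²).
n_e·A·C_max = 0.32 × 3.27 × 0.137 = 0.1434 kg/m.
D = 3.16²/(4π × 16.9 × 0.1434²) = 2.29 m²/day.

2.29 m²/day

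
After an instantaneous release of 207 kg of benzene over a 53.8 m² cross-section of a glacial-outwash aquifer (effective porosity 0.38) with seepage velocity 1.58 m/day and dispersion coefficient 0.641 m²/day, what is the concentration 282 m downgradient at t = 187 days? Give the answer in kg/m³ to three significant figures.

For an instantaneous plane source, C(x,t) = M/(n_e·A·√(4πDt)) · exp(−(x−vt)²/(4Dt)), with n_e·A the pore (flow) area.
Plume center vt = 1.58 × 187 = 295.46 m, so the well at 282 m is 13.46 m upgradient of the peak.
√(4πDt) = 38.81 m, giving peak height M/(n_e·A·√(4πDt)) = 207/(0.38 × 53.8 × 38.81) = 0.2609 kg/m³.
(x−vt)²/(4Dt) = (-13.46)²/(4 × 0.641 × 187) = 0.3779; exp(−0.3779) = 0.6853.
C = 0.2609 × 0.6853 = 0.179 kg/m³.

0.179 kg/m³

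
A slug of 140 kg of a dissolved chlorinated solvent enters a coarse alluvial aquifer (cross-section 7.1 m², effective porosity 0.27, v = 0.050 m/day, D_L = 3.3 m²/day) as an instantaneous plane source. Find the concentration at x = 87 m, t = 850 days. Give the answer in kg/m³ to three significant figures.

0.326 kg/m³

For an instantaneous plane source, C(x,t) = M/(n_e·A·√(4πDt)) · exp(−(x−vt)²/(4Dt)), with n_e·A the pore (flow) area.
Plume center vt = 0.050 × 850 = 42.5 m, so the well at 87 m is 44.5 m downgradient of the peak.
√(4πDt) = 187.7 m, giving peak height M/(n_e·A·√(4πDt)) = 140/(0.27 × 7.1 × 187.7) = 0.3891 kg/m³.
(x−vt)²/(4Dt) = (44.5)²/(4 × 3.3 × 850) = 0.1765; exp(−0.1765) = 0.8382.
C = 0.3891 × 0.8382 = 0.326 kg/m³.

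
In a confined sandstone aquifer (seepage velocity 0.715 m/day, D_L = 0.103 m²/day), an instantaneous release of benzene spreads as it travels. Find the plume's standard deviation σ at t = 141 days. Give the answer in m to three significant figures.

Dispersive spreading gives a Gaussian with σ² = 2Dt; advection only shifts the center.
σ = √(2 × 0.103 × 141) = 5.39 m.

5.39 m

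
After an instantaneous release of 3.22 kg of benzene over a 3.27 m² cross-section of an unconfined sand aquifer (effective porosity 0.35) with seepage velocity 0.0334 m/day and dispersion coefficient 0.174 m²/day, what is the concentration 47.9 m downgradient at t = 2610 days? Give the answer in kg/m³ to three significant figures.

For an instantaneous plane source, C(x,t) = M/(n_e·A·√(4πDt)) · exp(−(x−vt)²/(4Dt)), with n_e·A the pore (flow) area.
Plume center vt = 0.0334 × 2610 = 87.174 m, so the well at 47.9 m is 39.274 m upgradient of the peak.
√(4πDt) = 75.54 m, giving peak height M/(n_e·A·√(4πDt)) = 3.22/(0.35 × 3.27 × 75.54) = 0.03724 kg/m³.
(x−vt)²/(4Dt) = (-39.274)²/(4 × 0.174 × 2610) = 0.8491; exp(−0.8491) = 0.4278.
C = 0.03724 × 0.4278 = 0.0159 kg/m³.

0.0159 kg/m³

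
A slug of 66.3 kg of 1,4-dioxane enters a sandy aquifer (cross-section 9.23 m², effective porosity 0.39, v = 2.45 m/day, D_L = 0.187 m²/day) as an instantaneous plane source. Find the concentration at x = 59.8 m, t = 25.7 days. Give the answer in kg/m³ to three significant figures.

For an instantaneous plane source, C(x,t) = M/(n_e·A·√(4πDt)) · exp(−(x−vt)²/(4Dt)), with n_e·A the pore (flow) area.
Plume center vt = 2.45 × 25.7 = 62.965 m, so the well at 59.8 m is 3.165 m upgradient of the peak.
√(4πDt) = 7.771 m, giving peak height M/(n_e·A·√(4πDt)) = 66.3/(0.39 × 9.23 × 7.771) = 2.370 kg/m³.
(x−vt)²/(4Dt) = (-3.165)²/(4 × 0.187 × 25.7) = 0.5211; exp(−0.5211) = 0.5939.
C = 2.370 × 0.5939 = 1.41 kg/m³.

1.41 kg/m³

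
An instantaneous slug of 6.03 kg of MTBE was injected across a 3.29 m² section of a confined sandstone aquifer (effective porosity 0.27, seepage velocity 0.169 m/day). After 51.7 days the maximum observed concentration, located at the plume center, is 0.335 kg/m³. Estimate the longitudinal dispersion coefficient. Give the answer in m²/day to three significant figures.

At the plume center C_max = M/(n_e·A·√(4πDt)), so D = M²/(4πt·(n_e·A·C_max)²).
n_e·A·C_max = 0.27 × 3.29 × 0.335 = 0.2976 kg/m.
D = 6.03²/(4π × 51.7 × 0.2976²) = 0.632 m²/day.

0.632 m²/day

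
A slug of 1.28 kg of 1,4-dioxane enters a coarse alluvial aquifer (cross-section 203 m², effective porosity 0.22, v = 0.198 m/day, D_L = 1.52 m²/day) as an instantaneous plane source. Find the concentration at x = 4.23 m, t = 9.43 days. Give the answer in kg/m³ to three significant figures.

0.00194 kg/m³

For an instantaneous plane source, C(x,t) = M/(n_e·A·√(4πDt)) · exp(−(x−vt)²/(4Dt)), with n_e·A the pore (flow) area.
Plume center vt = 0.198 × 9.43 = 1.86714 m, so the well at 4.23 m is 2.36286 m downgradient of the peak.
√(4πDt) = 13.42 m, giving peak height M/(n_e·A·√(4πDt)) = 1.28/(0.22 × 203 × 13.42) = 0.002136 kg/m³.
(x−vt)²/(4Dt) = (2.36286)²/(4 × 1.52 × 9.43) = 0.09738; exp(−0.09738) = 0.9072.
C = 0.002136 × 0.9072 = 0.00194 kg/m³.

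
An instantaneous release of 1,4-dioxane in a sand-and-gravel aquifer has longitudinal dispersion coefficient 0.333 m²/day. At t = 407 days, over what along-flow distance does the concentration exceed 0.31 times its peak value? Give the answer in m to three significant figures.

50.4 m

The plume is Gaussian with σ = √(2Dt) = √(2 × 0.333 × 407) = 16.46 m.
C/C_peak = exp(−Δx²/(2σ²)) = 0.31 ⇒ Δx = σ·√(−2 ln 0.31) = 16.46 × 1.530 = 25.18 m.
Width = 2Δx = 50.4 m.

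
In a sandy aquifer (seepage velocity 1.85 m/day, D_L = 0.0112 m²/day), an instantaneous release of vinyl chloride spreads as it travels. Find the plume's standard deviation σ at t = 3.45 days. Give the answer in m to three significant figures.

Dispersive spreading gives a Gaussian with σ² = 2Dt; advection only shifts the center.
σ = √(2 × 0.0112 × 3.45) = 0.278 m.

0.278 m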